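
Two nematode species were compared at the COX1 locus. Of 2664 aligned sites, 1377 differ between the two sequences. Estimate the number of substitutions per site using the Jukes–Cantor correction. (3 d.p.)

p = 1377/2664 ≈ 0.516892.
d = −(3/4) ln(1 − 4p/3) = −0.75 ln(1 − 0.689189) = −0.75 ln(0.310811)
  = −0.75 × (-1.168570) = 0.876428 substitutions/site.

0.876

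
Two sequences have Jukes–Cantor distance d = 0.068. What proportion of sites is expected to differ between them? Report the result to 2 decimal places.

0.07

p = (3/4)(1 − e^(−4d/3)) = 0.75 × (1 − e^(-0.090667)) = 0.75 × (1 − 0.913322) = 0.065009.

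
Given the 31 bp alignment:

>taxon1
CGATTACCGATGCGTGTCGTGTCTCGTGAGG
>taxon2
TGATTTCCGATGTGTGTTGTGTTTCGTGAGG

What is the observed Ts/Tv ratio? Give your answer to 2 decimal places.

4.00

Transitions are A↔G and C↔T; transversions are all other mismatches.
Transitions: 4. Transversions: 1.
R = 4/1 = 4.00.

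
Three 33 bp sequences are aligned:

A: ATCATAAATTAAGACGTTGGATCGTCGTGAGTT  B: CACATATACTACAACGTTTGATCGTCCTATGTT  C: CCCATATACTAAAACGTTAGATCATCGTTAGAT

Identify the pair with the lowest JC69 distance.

A–B: 10/33 differ, p = 0.303, d = 0.388.
A–C: 9/33 differ, p = 0.273, d = 0.339.
B–C: 8/33 differ, p = 0.242, d = 0.293.
The smallest distance is between B and C.

B and C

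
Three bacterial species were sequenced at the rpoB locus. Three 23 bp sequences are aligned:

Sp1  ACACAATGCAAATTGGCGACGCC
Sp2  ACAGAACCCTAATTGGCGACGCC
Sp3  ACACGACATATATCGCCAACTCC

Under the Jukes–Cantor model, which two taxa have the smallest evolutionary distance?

Sp1–Sp2: 4/23 differ, p = 0.174, d = 0.198.
Sp1–Sp3: 9/23 differ, p = 0.391, d = 0.553.
Sp2–Sp3: 10/23 differ, p = 0.435, d = 0.650.
The smallest distance is between Sp1 and Sp2.

Sp1 and Sp2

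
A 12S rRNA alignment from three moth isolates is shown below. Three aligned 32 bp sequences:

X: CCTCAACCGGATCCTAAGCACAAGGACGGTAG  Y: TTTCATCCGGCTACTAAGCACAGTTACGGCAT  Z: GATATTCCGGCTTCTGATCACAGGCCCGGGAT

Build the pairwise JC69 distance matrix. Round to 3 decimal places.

d(X,Y) = 0.404, d(X,Z) = 0.657, d(Y,Z) = 0.460

X–Y: 10/32 sites differ → p = 0.3125, d = −0.75 ln(1 − 0.416667) = 0.404248 ≈ 0.404.
X–Z: 14/32 sites differ → p = 0.4375, d = −0.75 ln(1 − 0.583333) = 0.656601 ≈ 0.657.
Y–Z: 11/32 sites differ → p = 0.34375, d = −0.75 ln(1 − 0.458333) = 0.459828 ≈ 0.460.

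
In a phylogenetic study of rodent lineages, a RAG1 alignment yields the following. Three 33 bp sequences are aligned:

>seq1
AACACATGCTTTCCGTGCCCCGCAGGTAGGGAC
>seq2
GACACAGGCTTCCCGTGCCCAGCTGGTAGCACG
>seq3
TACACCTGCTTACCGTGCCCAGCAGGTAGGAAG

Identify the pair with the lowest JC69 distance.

seq1–seq2: 9/33 differ, p = 0.273, d = 0.339.
seq1–seq3: 6/33 differ, p = 0.182, d = 0.208.
seq2–seq3: 7/33 differ, p = 0.212, d = 0.249.
The smallest distance is between seq1 and seq3.

seq1 and seq3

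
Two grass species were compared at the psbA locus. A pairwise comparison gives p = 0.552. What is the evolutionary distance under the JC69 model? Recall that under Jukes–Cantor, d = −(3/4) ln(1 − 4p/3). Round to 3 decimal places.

0.999

d = −(3/4) ln(1 − 4p/3) = −0.75 ln(1 − 0.736) = −0.75 ln(0.264)
  = −0.75 × (-1.331806) = 0.998855 substitutions/site.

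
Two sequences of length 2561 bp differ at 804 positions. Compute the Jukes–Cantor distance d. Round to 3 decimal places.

p = 804/2561 ≈ 0.31394.
d = −(3/4) ln(1 − 4p/3) = −0.75 ln(1 − 0.418587) = −0.75 ln(0.581413)
  = −0.75 × (-0.542294) = 0.406721 substitutions/site.

0.407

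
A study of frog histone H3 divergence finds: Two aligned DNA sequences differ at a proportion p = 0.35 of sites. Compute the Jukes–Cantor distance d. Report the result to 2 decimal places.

d = −(3/4) ln(1 − 4p/3) = −0.75 ln(1 − 0.466667) = −0.75 ln(0.533333)
  = −0.75 × (-0.628609) = 0.471457 substitutions/site.

0.47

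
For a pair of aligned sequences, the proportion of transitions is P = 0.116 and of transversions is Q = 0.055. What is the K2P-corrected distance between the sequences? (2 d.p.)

0.20

Under the Kimura two-parameter model, d = −½ ln(1 − 2P − Q) − ¼ ln(1 − 2Q).
1 − 2P − Q = 0.713, giving −½ ln(0.713) = 0.169137.
1 − 2Q = 0.89, giving −¼ ln(0.89) = 0.029133.
d = 0.169137 + 0.029133 = 0.198270.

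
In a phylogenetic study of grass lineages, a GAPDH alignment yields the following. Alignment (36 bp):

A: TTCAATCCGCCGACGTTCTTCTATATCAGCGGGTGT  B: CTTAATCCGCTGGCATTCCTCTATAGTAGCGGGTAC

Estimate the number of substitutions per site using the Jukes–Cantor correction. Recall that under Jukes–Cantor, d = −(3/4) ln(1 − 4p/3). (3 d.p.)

The sequences differ at 10 of 36 sites (1, 3, 11, 13, 15, 19, 26, 27, 35, 36), so p = 10/36 ≈ 0.277778.
d = −(3/4) ln(1 − 4p/3) = −0.75 ln(1 − 0.370371) = −0.75 ln(0.629629)
  = −0.75 × (-0.462625) = 0.346969 substitutions/site.

0.347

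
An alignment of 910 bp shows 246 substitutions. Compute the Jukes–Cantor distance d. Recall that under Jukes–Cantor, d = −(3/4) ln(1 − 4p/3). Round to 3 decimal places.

p = 246/910 ≈ 0.27033.
d = −(3/4) ln(1 − 4p/3) = −0.75 ln(1 − 0.36044) = −0.75 ln(0.63956)
  = −0.75 × (-0.446975) = 0.335231 substitutions/site.

0.335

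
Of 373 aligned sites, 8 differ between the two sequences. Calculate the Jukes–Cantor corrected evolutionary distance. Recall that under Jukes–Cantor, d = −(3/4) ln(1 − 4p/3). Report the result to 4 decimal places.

p = 8/373 ≈ 0.021448.
d = −(3/4) ln(1 − 4p/3) = −0.75 ln(1 − 0.028597) = −0.75 ln(0.971403)
  = −0.75 × (-0.029014) = 0.021761 substitutions/site.

0.0218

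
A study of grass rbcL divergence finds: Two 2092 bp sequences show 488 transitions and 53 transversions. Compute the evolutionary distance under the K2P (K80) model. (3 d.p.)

P = 488/2092 ≈ 0.23327 and Q = 53/2092 ≈ 0.025335.
Under the Kimura two-parameter model, d = −½ ln(1 − 2P − Q) − ¼ ln(1 − 2Q).
1 − 2P − Q = 0.508125, giving −½ ln(0.508125) = 0.338514.
1 − 2Q = 0.94933, giving −¼ ln(0.94933) = 0.013000.
d = 0.338514 + 0.013000 = 0.351514.

0.352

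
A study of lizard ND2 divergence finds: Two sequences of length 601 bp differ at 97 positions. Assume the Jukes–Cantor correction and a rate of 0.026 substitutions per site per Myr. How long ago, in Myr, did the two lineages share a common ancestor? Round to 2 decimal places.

3.50

p = 97/601 ≈ 0.161398.
d = −(3/4) ln(1 − 4p/3) = −0.75 ln(1 − 0.215197) = −0.75 ln(0.784803)
  = −0.75 × (-0.242323) = 0.181742 substitutions/site.
Under a molecular clock d = 2μt, so t = d/(2μ) = 0.181742 / (2 × 0.026) = 3.50 Myr.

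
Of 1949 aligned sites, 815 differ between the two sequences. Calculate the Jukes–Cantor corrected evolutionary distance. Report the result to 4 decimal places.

0.6116

p = 815/1949 ≈ 0.418163.
d = −(3/4) ln(1 − 4p/3) = −0.75 ln(1 − 0.557551) = −0.75 ln(0.442449)
  = −0.75 × (-0.815430) = 0.611573 substitutions/site.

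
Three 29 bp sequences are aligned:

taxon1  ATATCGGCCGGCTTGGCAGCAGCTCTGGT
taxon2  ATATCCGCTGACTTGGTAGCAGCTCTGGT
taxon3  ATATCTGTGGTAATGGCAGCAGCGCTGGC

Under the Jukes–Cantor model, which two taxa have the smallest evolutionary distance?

taxon1–taxon2: 4/29 differ, p = 0.138, d = 0.152.
taxon1–taxon3: 8/29 differ, p = 0.276, d = 0.344.
taxon2–taxon3: 9/29 differ, p = 0.310, d = 0.401.
The smallest distance is between taxon1 and taxon2.

taxon1 and taxon2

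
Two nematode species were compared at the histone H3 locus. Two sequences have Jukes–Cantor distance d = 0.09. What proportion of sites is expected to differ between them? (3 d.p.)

p = (3/4)(1 − e^(−4d/3)) = 0.75 × (1 − e^(-0.12)) = 0.75 × (1 − 0.886920) = 0.084810.

0.085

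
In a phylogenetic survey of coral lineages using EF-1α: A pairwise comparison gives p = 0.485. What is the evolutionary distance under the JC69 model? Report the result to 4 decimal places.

d = −(3/4) ln(1 − 4p/3) = −0.75 ln(1 − 0.646667) = −0.75 ln(0.353333)
  = −0.75 × (-1.040344) = 0.780258 substitutions/site.

0.7803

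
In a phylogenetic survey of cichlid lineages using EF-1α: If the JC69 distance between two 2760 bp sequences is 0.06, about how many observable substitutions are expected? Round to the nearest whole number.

Invert JC69: p = (3/4)(1 − e^(−4d/3)) = 0.75 × (1 − e^(-0.08)) = 0.75 × (1 − 0.923116) = 0.057663.
Expected differing sites = pL ≈ 0.057663 × 2760 = 159.14988 ≈ 159.

159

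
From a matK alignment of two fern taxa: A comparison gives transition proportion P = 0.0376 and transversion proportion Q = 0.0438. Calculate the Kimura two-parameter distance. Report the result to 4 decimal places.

Under the Kimura two-parameter model, d = −½ ln(1 − 2P − Q) − ¼ ln(1 − 2Q).
1 − 2P − Q = 0.881, giving −½ ln(0.881) = 0.063349.
1 − 2Q = 0.9124, giving −¼ ln(0.9124) = 0.022919.
d = 0.063349 + 0.022919 = 0.086268.

0.0863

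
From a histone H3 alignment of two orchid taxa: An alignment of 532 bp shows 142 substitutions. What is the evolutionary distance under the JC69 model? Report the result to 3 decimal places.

p = 142/532 ≈ 0.266917.
d = −(3/4) ln(1 − 4p/3) = −0.75 ln(1 − 0.355889) = −0.75 ln(0.644111)
  = −0.75 × (-0.439884) = 0.329913 substitutions/site.

0.330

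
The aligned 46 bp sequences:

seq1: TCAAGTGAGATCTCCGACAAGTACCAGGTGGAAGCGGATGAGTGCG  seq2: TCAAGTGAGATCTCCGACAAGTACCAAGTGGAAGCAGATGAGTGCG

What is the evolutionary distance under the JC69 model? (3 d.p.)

0.045

The sequences differ at 2 of 46 sites (27, 36), so p = 2/46 ≈ 0.043478.
d = −(3/4) ln(1 − 4p/3) = −0.75 ln(1 − 0.057971) = −0.75 ln(0.942029)
  = −0.75 × (-0.059719) = 0.044789 substitutions/site.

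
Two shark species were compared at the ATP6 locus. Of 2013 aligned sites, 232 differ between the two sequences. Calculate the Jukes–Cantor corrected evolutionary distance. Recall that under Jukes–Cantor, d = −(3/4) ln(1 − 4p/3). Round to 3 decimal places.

p = 232/2013 ≈ 0.115251.
d = −(3/4) ln(1 − 4p/3) = −0.75 ln(1 − 0.153668) = −0.75 ln(0.846332)
  = −0.75 × (-0.166844) = 0.125133 substitutions/site.

0.125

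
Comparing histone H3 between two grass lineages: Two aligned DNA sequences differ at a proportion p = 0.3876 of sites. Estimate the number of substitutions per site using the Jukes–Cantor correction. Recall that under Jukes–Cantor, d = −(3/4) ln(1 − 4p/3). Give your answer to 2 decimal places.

0.55

d = −(3/4) ln(1 − 4p/3) = −0.75 ln(1 − 0.5168) = −0.75 ln(0.4832)
  = −0.75 × (-0.727325) = 0.545494 substitutions/site.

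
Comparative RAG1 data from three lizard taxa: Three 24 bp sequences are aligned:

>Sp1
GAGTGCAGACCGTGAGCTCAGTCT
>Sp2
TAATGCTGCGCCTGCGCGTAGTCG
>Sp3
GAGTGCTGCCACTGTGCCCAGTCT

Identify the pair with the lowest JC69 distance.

Sp1 and Sp3

Sp1–Sp2: 10/24 differ, p = 0.417, d = 0.608.
Sp1–Sp3: 6/24 differ, p = 0.250, d = 0.304.
Sp2–Sp3: 8/24 differ, p = 0.333, d = 0.441.
The smallest distance is between Sp1 and Sp3.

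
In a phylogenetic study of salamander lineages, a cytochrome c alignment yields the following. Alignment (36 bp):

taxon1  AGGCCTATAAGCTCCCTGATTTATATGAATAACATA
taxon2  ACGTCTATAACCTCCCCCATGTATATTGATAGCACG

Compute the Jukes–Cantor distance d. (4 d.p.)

The sequences differ at 11 of 36 sites, so p = 11/36 ≈ 0.305556.
d = −(3/4) ln(1 − 4p/3) = −0.75 ln(1 − 0.407408) = −0.75 ln(0.592592)
  = −0.75 × (-0.523249) = 0.392437 substitutions/site.

0.3924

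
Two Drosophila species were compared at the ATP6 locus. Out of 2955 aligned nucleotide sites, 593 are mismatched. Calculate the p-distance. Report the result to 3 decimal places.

0.201

p = 593/2955 = 0.200676… ≈ 0.201 (to 3 d.p.).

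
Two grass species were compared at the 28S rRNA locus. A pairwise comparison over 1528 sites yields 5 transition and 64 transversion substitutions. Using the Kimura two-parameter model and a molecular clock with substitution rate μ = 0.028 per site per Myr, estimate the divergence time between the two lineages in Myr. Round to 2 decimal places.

0.83

P = 5/1528 ≈ 0.003272 and Q = 64/1528 ≈ 0.041885.
Under the Kimura two-parameter model, d = −½ ln(1 − 2P − Q) − ¼ ln(1 − 2Q).
1 − 2P − Q = 0.951571, giving −½ ln(0.951571) = 0.024820.
1 − 2Q = 0.91623, giving −¼ ln(0.91623) = 0.021872.
d = 0.024820 + 0.021872 = 0.046692.
Under a molecular clock d = 2μt, so t = d/(2μ) = 0.046692 / (2 × 0.028) = 0.83 Myr.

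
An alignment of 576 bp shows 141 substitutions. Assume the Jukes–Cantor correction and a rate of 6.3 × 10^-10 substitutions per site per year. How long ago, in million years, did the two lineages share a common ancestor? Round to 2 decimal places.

p = 141/576 ≈ 0.244792.
d = −(3/4) ln(1 − 4p/3) = −0.75 ln(1 − 0.326389) = −0.75 ln(0.673611)
  = −0.75 × (-0.395102) = 0.296327 substitutions/site.
Under a molecular clock d = 2μt, so t = d/(2μ) = 0.296327 / (2 × 6.3 × 10^-10) = 235.18 million years.

235.18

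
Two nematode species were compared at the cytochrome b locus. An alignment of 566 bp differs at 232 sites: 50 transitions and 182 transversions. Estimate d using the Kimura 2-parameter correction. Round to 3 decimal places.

0.602

P = 50/566 ≈ 0.088339 and Q = 182/566 ≈ 0.321555.
Under the Kimura two-parameter model, d = −½ ln(1 − 2P − Q) − ¼ ln(1 − 2Q).
1 − 2P − Q = 0.501767, giving −½ ln(0.501767) = 0.344810.
1 − 2Q = 0.35689, giving −¼ ln(0.35689) = 0.257582.
d = 0.344810 + 0.257582 = 0.602392.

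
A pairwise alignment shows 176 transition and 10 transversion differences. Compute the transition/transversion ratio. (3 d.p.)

17.600

R = 176/10 = 17.600.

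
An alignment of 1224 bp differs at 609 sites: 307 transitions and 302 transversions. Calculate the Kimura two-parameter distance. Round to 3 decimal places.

P = 307/1224 ≈ 0.250817 and Q = 302/1224 ≈ 0.246732.
Under the Kimura two-parameter model, d = −½ ln(1 − 2P − Q) − ¼ ln(1 − 2Q).
1 − 2P − Q = 0.251634, giving −½ ln(0.251634) = 0.689890.
1 − 2Q = 0.506536, giving −¼ ln(0.506536) = 0.170040.
d = 0.689890 + 0.170040 = 0.859930.

0.860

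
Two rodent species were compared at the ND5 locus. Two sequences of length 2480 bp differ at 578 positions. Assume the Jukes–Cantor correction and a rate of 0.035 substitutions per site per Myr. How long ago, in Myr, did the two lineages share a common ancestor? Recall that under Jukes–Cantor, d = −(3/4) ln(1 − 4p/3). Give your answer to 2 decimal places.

3.99

p = 578/2480 ≈ 0.233065.
d = −(3/4) ln(1 − 4p/3) = −0.75 ln(1 − 0.310753) = −0.75 ln(0.689247)
  = −0.75 × (-0.372156) = 0.279117 substitutions/site.
Under a molecular clock d = 2μt, so t = d/(2μ) = 0.279117 / (2 × 0.035) = 3.99 Myr.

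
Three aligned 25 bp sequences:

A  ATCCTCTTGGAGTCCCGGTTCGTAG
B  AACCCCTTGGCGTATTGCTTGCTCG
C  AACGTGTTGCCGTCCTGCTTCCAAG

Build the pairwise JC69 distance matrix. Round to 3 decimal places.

A–B: 10/25 sites differ → p = 0.4, d = −0.75 ln(1 − 0.533333) = 0.571605 ≈ 0.572.
A–C: 9/25 sites differ → p = 0.36, d = −0.75 ln(1 − 0.48) = 0.490445 ≈ 0.490.
B–C: 9/25 sites differ → p = 0.36, d = −0.75 ln(1 − 0.48) = 0.490445 ≈ 0.490.

d(A,B) = 0.572, d(A,C) = 0.490, d(B,C) = 0.490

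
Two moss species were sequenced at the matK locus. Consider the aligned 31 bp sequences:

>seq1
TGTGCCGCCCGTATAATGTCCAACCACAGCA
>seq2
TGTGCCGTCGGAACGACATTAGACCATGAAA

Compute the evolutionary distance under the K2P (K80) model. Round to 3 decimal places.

Of 31 sites, 10 differences are transitions and 4 are transversions, so P = 10/31 ≈ 0.322581 and Q = 4/31 ≈ 0.129032.
Under the Kimura two-parameter model, d = −½ ln(1 − 2P − Q) − ¼ ln(1 − 2Q).
1 − 2P − Q = 0.225806, giving −½ ln(0.225806) = 0.744040.
1 − 2Q = 0.741936, giving −¼ ln(0.741936) = 0.074623.
d = 0.744040 + 0.074623 = 0.818663.

0.819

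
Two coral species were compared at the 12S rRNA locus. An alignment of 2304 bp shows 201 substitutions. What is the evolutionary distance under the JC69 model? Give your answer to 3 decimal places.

p = 201/2304 ≈ 0.08724.
d = −(3/4) ln(1 − 4p/3) = −0.75 ln(1 − 0.11632) = −0.75 ln(0.88368)
  = −0.75 × (-0.123660) = 0.092745 substitutions/site.

0.093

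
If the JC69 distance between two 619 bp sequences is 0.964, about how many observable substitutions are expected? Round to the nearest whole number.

Invert JC69: p = (3/4)(1 − e^(−4d/3)) = 0.75 × (1 − e^(-1.285333)) = 0.75 × (1 − 0.276558) = 0.542582.
Expected differing sites = pL ≈ 0.542582 × 619 = 335.858258 ≈ 336.

336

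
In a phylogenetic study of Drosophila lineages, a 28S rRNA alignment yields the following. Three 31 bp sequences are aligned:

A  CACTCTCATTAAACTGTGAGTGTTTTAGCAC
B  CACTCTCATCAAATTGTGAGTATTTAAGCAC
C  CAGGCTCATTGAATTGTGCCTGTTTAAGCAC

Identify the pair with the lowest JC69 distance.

A and B

A–B: 4/31 differ, p = 0.129, d = 0.142.
A–C: 7/31 differ, p = 0.226, d = 0.269.
B–C: 7/31 differ, p = 0.226, d = 0.269.
The smallest distance is between A and B.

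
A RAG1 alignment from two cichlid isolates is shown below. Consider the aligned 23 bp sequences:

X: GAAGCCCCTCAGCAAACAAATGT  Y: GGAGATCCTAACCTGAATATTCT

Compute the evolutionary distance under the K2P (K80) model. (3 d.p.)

0.767

Of 23 sites, 3 differences are transitions and 8 are transversions, so P = 3/23 ≈ 0.130435 and Q = 8/23 ≈ 0.347826.
Under the Kimura two-parameter model, d = −½ ln(1 − 2P − Q) − ¼ ln(1 − 2Q).
1 − 2P − Q = 0.391304, giving −½ ln(0.391304) = 0.469135.
1 − 2Q = 0.304348, giving −¼ ln(0.304348) = 0.297396.
d = 0.469135 + 0.297396 = 0.766531.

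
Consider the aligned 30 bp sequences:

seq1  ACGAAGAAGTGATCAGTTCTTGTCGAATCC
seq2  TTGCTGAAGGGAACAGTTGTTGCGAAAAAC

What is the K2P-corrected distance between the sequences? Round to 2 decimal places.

Of 30 sites, 3 differences are transitions and 9 are transversions, so P = 3/30 = 0.1 and Q = 9/30 = 0.3.
Under the Kimura two-parameter model, d = −½ ln(1 − 2P − Q) − ¼ ln(1 − 2Q).
1 − 2P − Q = 0.5, giving −½ ln(0.5) = 0.346574.
1 − 2Q = 0.4, giving −¼ ln(0.4) = 0.229073.
d = 0.346574 + 0.229073 = 0.575647.

0.58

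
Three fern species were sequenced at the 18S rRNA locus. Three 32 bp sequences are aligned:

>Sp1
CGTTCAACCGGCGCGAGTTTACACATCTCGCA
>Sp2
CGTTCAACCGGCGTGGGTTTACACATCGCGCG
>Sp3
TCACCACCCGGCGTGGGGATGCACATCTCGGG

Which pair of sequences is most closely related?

Sp1–Sp2: 4/32 differ, p = 0.125, d = 0.137.
Sp1–Sp3: 12/32 differ, p = 0.375, d = 0.520.
Sp2–Sp3: 10/32 differ, p = 0.313, d = 0.404.
The smallest distance is between Sp1 and Sp2.

Sp1 and Sp2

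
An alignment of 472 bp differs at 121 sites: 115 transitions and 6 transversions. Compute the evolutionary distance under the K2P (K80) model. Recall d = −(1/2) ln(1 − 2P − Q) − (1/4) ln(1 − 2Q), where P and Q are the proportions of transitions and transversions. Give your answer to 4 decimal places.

P = 115/472 ≈ 0.243644 and Q = 6/472 ≈ 0.012712.
Under the Kimura two-parameter model, d = −½ ln(1 − 2P − Q) − ¼ ln(1 − 2Q).
1 − 2P − Q = 0.5, giving −½ ln(0.5) = 0.346574.
1 − 2Q = 0.974576, giving −¼ ln(0.974576) = 0.006438.
d = 0.346574 + 0.006438 = 0.353012.

0.3530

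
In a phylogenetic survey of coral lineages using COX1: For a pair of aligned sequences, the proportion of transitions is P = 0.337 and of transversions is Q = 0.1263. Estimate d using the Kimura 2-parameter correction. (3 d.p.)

0.878

Under the Kimura two-parameter model, d = −½ ln(1 − 2P − Q) − ¼ ln(1 − 2Q).
1 − 2P − Q = 0.1997, giving −½ ln(0.1997) = 0.805470.
1 − 2Q = 0.7474, giving −¼ ln(0.7474) = 0.072789.
d = 0.805470 + 0.072789 = 0.878259.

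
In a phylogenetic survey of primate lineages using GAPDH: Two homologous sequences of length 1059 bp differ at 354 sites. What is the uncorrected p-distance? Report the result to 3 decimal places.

0.334

p = 354/1059 = 0.334277… ≈ 0.334 (to 3 d.p.).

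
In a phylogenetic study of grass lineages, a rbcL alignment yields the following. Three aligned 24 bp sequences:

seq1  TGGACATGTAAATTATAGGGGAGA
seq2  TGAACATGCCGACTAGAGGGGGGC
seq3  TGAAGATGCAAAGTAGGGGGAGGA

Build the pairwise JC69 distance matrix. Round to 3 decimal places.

d(seq1,seq2) = 0.441, d(seq1,seq3) = 0.441, d(seq2,seq3) = 0.369

seq1–seq2: 8/24 sites differ → p ≈ 0.333333, d = −0.75 ln(1 − 0.444444) = 0.440839 ≈ 0.441.
seq1–seq3: 8/24 sites differ → p ≈ 0.333333, d = −0.75 ln(1 − 0.444444) = 0.440839 ≈ 0.441.
seq2–seq3: 7/24 sites differ → p ≈ 0.291667, d = −0.75 ln(1 − 0.388889) = 0.369358 ≈ 0.369.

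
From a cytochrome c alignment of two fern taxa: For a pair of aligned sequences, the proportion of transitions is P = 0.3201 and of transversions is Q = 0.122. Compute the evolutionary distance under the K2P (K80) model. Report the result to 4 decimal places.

0.7881

Under the Kimura two-parameter model, d = −½ ln(1 − 2P − Q) − ¼ ln(1 − 2Q).
1 − 2P − Q = 0.2378, giving −½ ln(0.2378) = 0.718163.
1 − 2Q = 0.756, giving −¼ ln(0.756) = 0.069928.
d = 0.718163 + 0.069928 = 0.788091.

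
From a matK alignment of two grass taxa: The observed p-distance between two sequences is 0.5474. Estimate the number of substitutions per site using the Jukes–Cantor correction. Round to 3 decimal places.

d = −(3/4) ln(1 − 4p/3) = −0.75 ln(1 − 0.729867) = −0.75 ln(0.270133)
  = −0.75 × (-1.308841) = 0.981631 substitutions/site.

0.982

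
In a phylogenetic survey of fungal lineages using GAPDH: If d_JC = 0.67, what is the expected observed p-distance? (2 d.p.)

0.44

p = (3/4)(1 − e^(−4d/3)) = 0.75 × (1 − e^(-0.893333)) = 0.75 × (1 − 0.409289) = 0.443033.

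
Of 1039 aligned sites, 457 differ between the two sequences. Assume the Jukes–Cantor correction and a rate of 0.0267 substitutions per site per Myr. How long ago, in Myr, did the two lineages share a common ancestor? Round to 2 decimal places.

p = 457/1039 ≈ 0.439846.
d = −(3/4) ln(1 − 4p/3) = −0.75 ln(1 − 0.586461) = −0.75 ln(0.413539)
  = −0.75 × (-0.883003) = 0.662252 substitutions/site.
Under a molecular clock d = 2μt, so t = d/(2μ) = 0.662252 / (2 × 0.0267) = 12.40 Myr.

12.40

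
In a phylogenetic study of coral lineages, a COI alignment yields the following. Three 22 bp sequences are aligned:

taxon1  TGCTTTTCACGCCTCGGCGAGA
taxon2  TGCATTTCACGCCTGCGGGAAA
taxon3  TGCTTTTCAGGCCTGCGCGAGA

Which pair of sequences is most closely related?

taxon1 and taxon3

taxon1–taxon2: 5/22 differ, p = 0.227, d = 0.271.
taxon1–taxon3: 3/22 differ, p = 0.136, d = 0.151.
taxon2–taxon3: 4/22 differ, p = 0.182, d = 0.208.
The smallest distance is between taxon1 and taxon3.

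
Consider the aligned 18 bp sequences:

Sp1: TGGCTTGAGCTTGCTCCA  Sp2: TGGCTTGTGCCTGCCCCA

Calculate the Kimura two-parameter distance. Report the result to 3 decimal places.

0.192

Of 18 sites, 2 differences are transitions and 1 are transversions, so P = 2/18 ≈ 0.111111 and Q = 1/18 ≈ 0.055556.
Under the Kimura two-parameter model, d = −½ ln(1 − 2P − Q) − ¼ ln(1 − 2Q).
1 − 2P − Q = 0.722222, giving −½ ln(0.722222) = 0.162711.
1 − 2Q = 0.888888, giving −¼ ln(0.888888) = 0.029446.
d = 0.162711 + 0.029446 = 0.192157.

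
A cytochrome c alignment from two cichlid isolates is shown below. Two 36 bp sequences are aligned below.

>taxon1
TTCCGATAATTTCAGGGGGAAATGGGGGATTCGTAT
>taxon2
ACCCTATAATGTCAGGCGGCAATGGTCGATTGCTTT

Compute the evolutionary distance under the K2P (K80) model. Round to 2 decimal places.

Of 36 sites, 1 differences are transitions and 10 are transversions, so P = 1/36 ≈ 0.027778 and Q = 10/36 ≈ 0.277778.
Under the Kimura two-parameter model, d = −½ ln(1 − 2P − Q) − ¼ ln(1 − 2Q).
1 − 2P − Q = 0.666666, giving −½ ln(0.666666) = 0.202733.
1 − 2Q = 0.444444, giving −¼ ln(0.444444) = 0.202733.
d = 0.202733 + 0.202733 = 0.405466.

0.41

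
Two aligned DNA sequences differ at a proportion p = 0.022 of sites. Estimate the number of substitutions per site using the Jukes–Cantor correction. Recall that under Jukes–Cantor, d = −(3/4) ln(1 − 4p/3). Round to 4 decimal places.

d = −(3/4) ln(1 − 4p/3) = −0.75 ln(1 − 0.029333) = −0.75 ln(0.970667)
  = −0.75 × (-0.029772) = 0.022329 substitutions/site.

0.0223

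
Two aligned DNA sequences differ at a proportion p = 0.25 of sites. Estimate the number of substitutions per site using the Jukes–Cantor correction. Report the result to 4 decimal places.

d = −(3/4) ln(1 − 4p/3) = −0.75 ln(1 − 0.333333) = −0.75 ln(0.666667)
  = −0.75 × (-0.405465) = 0.304099 substitutions/site.

0.3041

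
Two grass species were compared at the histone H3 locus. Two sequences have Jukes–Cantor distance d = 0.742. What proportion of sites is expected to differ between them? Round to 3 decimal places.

p = (3/4)(1 − e^(−4d/3)) = 0.75 × (1 − e^(-0.989333)) = 0.75 × (1 − 0.371825) = 0.471131.

0.471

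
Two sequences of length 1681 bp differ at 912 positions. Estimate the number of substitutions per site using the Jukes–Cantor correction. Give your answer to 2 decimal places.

p = 912/1681 ≈ 0.542534.
d = −(3/4) ln(1 − 4p/3) = −0.75 ln(1 − 0.723379) = −0.75 ln(0.276621)
  = −0.75 × (-1.285107) = 0.963830 substitutions/site.

0.96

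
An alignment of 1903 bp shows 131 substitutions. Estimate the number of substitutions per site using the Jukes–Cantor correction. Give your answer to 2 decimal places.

p = 131/1903 ≈ 0.068839.
d = −(3/4) ln(1 − 4p/3) = −0.75 ln(1 − 0.091785) = −0.75 ln(0.908215)
  = −0.75 × (-0.096274) = 0.072206 substitutions/site.

0.07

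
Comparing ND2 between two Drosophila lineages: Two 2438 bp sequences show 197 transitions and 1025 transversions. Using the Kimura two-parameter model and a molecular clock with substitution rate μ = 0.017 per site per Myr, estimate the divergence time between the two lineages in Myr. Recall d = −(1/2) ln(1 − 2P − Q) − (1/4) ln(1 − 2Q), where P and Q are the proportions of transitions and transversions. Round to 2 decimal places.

P = 197/2438 ≈ 0.080804 and Q = 1025/2438 ≈ 0.420427.
Under the Kimura two-parameter model, d = −½ ln(1 − 2P − Q) − ¼ ln(1 − 2Q).
1 − 2P − Q = 0.417965, giving −½ ln(0.417965) = 0.436179.
1 − 2Q = 0.159146, giving −¼ ln(0.159146) = 0.459483.
d = 0.436179 + 0.459483 = 0.895662.
Under a molecular clock d = 2μt, so t = d/(2μ) = 0.895662 / (2 × 0.017) = 26.34 Myr.

26.34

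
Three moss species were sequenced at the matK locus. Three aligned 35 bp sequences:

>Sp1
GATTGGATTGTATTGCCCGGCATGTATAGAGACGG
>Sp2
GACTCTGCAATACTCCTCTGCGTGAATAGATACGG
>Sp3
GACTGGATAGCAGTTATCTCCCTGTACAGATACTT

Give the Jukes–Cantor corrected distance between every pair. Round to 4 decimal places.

d(Sp1,Sp2) = 0.5716, d(Sp1,Sp3) = 0.5716, d(Sp2,Sp3) = 0.6355

Sp1–Sp2: 14/35 sites differ → p = 0.4, d = −0.75 ln(1 − 0.533333) = 0.571605 ≈ 0.5716.
Sp1–Sp3: 14/35 sites differ → p = 0.4, d = −0.75 ln(1 − 0.533333) = 0.571605 ≈ 0.5716.
Sp2–Sp3: 15/35 sites differ → p ≈ 0.428571, d = −0.75 ln(1 − 0.571428) = 0.635472 ≈ 0.6355.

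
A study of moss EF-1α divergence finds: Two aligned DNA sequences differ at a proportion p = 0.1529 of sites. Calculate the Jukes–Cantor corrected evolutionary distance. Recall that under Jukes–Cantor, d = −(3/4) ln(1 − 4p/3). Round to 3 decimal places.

0.171

d = −(3/4) ln(1 − 4p/3) = −0.75 ln(1 − 0.203867) = −0.75 ln(0.796133)
  = −0.75 × (-0.227989) = 0.170992 substitutions/site.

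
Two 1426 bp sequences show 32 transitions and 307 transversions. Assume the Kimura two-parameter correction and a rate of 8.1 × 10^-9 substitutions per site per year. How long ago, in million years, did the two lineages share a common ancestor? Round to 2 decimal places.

17.99

P = 32/1426 ≈ 0.02244 and Q = 307/1426 ≈ 0.215288.
Under the Kimura two-parameter model, d = −½ ln(1 − 2P − Q) − ¼ ln(1 − 2Q).
1 − 2P − Q = 0.739832, giving −½ ln(0.739832) = 0.150666.
1 − 2Q = 0.569424, giving −¼ ln(0.569424) = 0.140782.
d = 0.150666 + 0.140782 = 0.291448.
Under a molecular clock d = 2μt, so t = d/(2μ) = 0.291448 / (2 × 8.1 × 10^-9) = 17.99 million years.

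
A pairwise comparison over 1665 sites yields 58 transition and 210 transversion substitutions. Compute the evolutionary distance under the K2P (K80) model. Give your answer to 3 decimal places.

P = 58/1665 ≈ 0.034835 and Q = 210/1665 ≈ 0.126126.
Under the Kimura two-parameter model, d = −½ ln(1 − 2P − Q) − ¼ ln(1 − 2Q).
1 − 2P − Q = 0.804204, giving −½ ln(0.804204) = 0.108951.
1 − 2Q = 0.747748, giving −¼ ln(0.747748) = 0.072672.
d = 0.108951 + 0.072672 = 0.181623.

0.182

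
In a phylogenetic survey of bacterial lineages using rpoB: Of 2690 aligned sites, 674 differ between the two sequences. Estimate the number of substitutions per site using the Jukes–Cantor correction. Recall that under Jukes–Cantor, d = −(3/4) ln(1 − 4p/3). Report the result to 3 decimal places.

p = 674/2690 ≈ 0.250558.
d = −(3/4) ln(1 − 4p/3) = −0.75 ln(1 − 0.334077) = −0.75 ln(0.665923)
  = −0.75 × (-0.406581) = 0.304936 substitutions/site.

0.305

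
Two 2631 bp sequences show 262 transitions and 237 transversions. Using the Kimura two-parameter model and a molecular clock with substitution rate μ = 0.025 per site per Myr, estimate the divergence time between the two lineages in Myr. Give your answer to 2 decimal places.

4.41

P = 262/2631 ≈ 0.099582 and Q = 237/2631 ≈ 0.09008.
Under the Kimura two-parameter model, d = −½ ln(1 − 2P − Q) − ¼ ln(1 − 2Q).
1 − 2P − Q = 0.710756, giving −½ ln(0.710756) = 0.170713.
1 − 2Q = 0.81984, giving −¼ ln(0.81984) = 0.049662.
d = 0.170713 + 0.049662 = 0.220375.
Under a molecular clock d = 2μt, so t = d/(2μ) = 0.220375 / (2 × 0.025) = 4.41 Myr.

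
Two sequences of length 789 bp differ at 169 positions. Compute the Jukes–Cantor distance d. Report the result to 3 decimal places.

0.252

p = 169/789 ≈ 0.214195.
d = −(3/4) ln(1 − 4p/3) = −0.75 ln(1 − 0.285593) = −0.75 ln(0.714407)
  = −0.75 × (-0.336302) = 0.252227 substitutions/site.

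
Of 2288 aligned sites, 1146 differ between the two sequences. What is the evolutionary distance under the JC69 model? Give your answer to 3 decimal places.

p = 1146/2288 ≈ 0.500874.
d = −(3/4) ln(1 − 4p/3) = −0.75 ln(1 − 0.667832) = −0.75 ln(0.332168)
  = −0.75 × (-1.102114) = 0.826586 substitutions/site.

0.827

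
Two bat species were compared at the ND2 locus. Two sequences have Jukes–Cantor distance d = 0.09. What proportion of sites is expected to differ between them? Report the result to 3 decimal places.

p = (3/4)(1 − e^(−4d/3)) = 0.75 × (1 − e^(-0.12)) = 0.75 × (1 − 0.886920) = 0.084810.

0.085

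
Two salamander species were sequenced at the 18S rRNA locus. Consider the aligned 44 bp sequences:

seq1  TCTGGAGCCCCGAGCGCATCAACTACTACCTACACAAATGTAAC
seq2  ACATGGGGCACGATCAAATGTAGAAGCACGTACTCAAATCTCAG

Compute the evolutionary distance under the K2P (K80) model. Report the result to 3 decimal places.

0.740

Of 44 sites, 3 differences are transitions and 17 are transversions, so P = 3/44 ≈ 0.068182 and Q = 17/44 ≈ 0.386364.
Under the Kimura two-parameter model, d = −½ ln(1 − 2P − Q) − ¼ ln(1 − 2Q).
1 − 2P − Q = 0.477272, giving −½ ln(0.477272) = 0.369834.
1 − 2Q = 0.227272, giving −¼ ln(0.227272) = 0.370402.
d = 0.369834 + 0.370402 = 0.740236.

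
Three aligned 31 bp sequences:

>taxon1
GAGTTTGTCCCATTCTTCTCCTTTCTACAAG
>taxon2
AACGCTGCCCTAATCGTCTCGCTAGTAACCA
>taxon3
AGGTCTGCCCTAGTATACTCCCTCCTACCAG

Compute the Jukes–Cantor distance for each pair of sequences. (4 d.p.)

taxon1–taxon2: 16/31 sites differ → p ≈ 0.516129, d = −0.75 ln(1 − 0.688172) = 0.873978 ≈ 0.8740.
taxon1–taxon3: 11/31 sites differ → p ≈ 0.354839, d = −0.75 ln(1 − 0.473119) = 0.480585 ≈ 0.4806.
taxon2–taxon3: 13/31 sites differ → p ≈ 0.419355, d = −0.75 ln(1 − 0.55914) = 0.614271 ≈ 0.6143.

d(taxon1,taxon2) = 0.8740, d(taxon1,taxon3) = 0.4806, d(taxon2,taxon3) = 0.6143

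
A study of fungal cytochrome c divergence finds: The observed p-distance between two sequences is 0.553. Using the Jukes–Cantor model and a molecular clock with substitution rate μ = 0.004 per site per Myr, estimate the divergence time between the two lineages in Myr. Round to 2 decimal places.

d = −(3/4) ln(1 − 4p/3) = −0.75 ln(1 − 0.737333) = −0.75 ln(0.262667)
  = −0.75 × (-1.336868) = 1.002651 substitutions/site.
Under a molecular clock d = 2μt, so t = d/(2μ) = 1.002651 / (2 × 0.004) = 125.33 Myr.

125.33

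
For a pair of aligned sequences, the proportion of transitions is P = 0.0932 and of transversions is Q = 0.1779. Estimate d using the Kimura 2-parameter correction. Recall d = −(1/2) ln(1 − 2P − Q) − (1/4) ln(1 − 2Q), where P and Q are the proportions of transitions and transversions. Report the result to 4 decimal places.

0.3365

Under the Kimura two-parameter model, d = −½ ln(1 − 2P − Q) − ¼ ln(1 − 2Q).
1 − 2P − Q = 0.6357, giving −½ ln(0.6357) = 0.226514.
1 − 2Q = 0.6442, giving −¼ ln(0.6442) = 0.109937.
d = 0.226514 + 0.109937 = 0.336451.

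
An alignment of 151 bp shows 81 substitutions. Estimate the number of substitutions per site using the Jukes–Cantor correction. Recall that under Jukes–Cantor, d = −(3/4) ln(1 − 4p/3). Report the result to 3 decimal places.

0.942

p = 81/151 ≈ 0.536424.
d = −(3/4) ln(1 − 4p/3) = −0.75 ln(1 − 0.715232) = −0.75 ln(0.284768)
  = −0.75 × (-1.256080) = 0.942060 substitutions/site.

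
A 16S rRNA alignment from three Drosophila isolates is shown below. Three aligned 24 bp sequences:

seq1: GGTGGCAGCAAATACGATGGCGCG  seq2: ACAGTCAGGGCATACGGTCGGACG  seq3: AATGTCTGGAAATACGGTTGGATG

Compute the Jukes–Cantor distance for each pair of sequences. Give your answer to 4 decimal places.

d(seq1,seq2) = 0.7083, d(seq1,seq3) = 0.6082, d(seq2,seq3) = 0.3694

seq1–seq2: 11/24 sites differ → p ≈ 0.458333, d = −0.75 ln(1 − 0.611111) = 0.708346 ≈ 0.7083.
seq1–seq3: 10/24 sites differ → p ≈ 0.416667, d = −0.75 ln(1 − 0.555556) = 0.608198 ≈ 0.6082.
seq2–seq3: 7/24 sites differ → p ≈ 0.291667, d = −0.75 ln(1 − 0.388889) = 0.369358 ≈ 0.3694.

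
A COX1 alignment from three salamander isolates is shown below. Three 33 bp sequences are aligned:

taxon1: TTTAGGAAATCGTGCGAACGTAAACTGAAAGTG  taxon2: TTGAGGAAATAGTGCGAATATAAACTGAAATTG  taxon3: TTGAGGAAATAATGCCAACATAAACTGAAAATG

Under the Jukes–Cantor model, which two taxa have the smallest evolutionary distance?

taxon1–taxon2: 5/33 differ, p = 0.152, d = 0.169.
taxon1–taxon3: 6/33 differ, p = 0.182, d = 0.208.
taxon2–taxon3: 4/33 differ, p = 0.121, d = 0.132.
The smallest distance is between taxon2 and taxon3.

taxon2 and taxon3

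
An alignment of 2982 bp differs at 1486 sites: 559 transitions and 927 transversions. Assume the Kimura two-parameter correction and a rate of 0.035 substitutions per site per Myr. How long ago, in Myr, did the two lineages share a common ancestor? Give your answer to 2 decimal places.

P = 559/2982 ≈ 0.187458 and Q = 927/2982 ≈ 0.310865.
Under the Kimura two-parameter model, d = −½ ln(1 − 2P − Q) − ¼ ln(1 − 2Q).
1 − 2P − Q = 0.314219, giving −½ ln(0.314219) = 0.578833.
1 − 2Q = 0.37827, giving −¼ ln(0.37827) = 0.243037.
d = 0.578833 + 0.243037 = 0.821870.
Under a molecular clock d = 2μt, so t = d/(2μ) = 0.821870 / (2 × 0.035) = 11.74 Myr.

11.74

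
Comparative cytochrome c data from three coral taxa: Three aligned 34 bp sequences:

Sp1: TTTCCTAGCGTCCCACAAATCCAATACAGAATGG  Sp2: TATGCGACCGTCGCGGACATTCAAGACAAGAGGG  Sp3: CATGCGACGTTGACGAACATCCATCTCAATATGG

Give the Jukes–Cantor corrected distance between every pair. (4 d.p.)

d(Sp1,Sp2) = 0.5347, d(Sp1,Sp3) = 0.8240, d(Sp2,Sp3) = 0.4770

Sp1–Sp2: 13/34 sites differ → p ≈ 0.382353, d = −0.75 ln(1 − 0.509804) = 0.534712 ≈ 0.5347.
Sp1–Sp3: 17/34 sites differ → p = 0.5, d = −0.75 ln(1 − 0.666667) = 0.823960 ≈ 0.8240.
Sp2–Sp3: 12/34 sites differ → p ≈ 0.352941, d = −0.75 ln(1 − 0.470588) = 0.476991 ≈ 0.4770.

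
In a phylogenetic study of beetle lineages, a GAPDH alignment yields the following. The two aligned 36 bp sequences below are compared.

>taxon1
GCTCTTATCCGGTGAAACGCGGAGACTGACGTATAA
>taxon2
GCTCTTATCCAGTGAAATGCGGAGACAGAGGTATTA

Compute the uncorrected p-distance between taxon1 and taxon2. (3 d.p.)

The sequences differ at 5 of 36 positions (sites 11, 18, 27, 30, 35).
p = 5/36 = 0.138888… ≈ 0.139 (to 3 d.p.).

0.139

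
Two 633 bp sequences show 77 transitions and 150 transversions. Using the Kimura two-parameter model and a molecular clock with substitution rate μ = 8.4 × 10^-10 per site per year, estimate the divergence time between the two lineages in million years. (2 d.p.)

290.35

P = 77/633 ≈ 0.121643 and Q = 150/633 ≈ 0.236967.
Under the Kimura two-parameter model, d = −½ ln(1 − 2P − Q) − ¼ ln(1 − 2Q).
1 − 2P − Q = 0.519747, giving −½ ln(0.519747) = 0.327207.
1 − 2Q = 0.526066, giving −¼ ln(0.526066) = 0.160582.
d = 0.327207 + 0.160582 = 0.487789.
Under a molecular clock d = 2μt, so t = d/(2μ) = 0.487789 / (2 × 8.4 × 10^-10) = 290.35 million years.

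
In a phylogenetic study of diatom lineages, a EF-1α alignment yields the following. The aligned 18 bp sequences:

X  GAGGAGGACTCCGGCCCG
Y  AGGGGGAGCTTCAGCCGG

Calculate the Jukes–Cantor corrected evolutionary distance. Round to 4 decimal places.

The sequences differ at 8 of 18 sites (1, 2, 5, 7, 8, 11, 13, 17), so p = 8/18 ≈ 0.444444.
d = −(3/4) ln(1 − 4p/3) = −0.75 ln(1 − 0.592592) = −0.75 ln(0.407408)
  = −0.75 × (-0.897940) = 0.673455 substitutions/site.

0.6735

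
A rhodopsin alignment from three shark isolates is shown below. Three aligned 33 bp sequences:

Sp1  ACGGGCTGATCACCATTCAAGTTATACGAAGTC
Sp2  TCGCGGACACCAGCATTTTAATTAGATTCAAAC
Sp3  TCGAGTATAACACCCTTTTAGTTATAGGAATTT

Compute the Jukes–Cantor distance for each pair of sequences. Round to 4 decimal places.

Sp1–Sp2: 16/33 sites differ → p ≈ 0.484848, d = −0.75 ln(1 − 0.646464) = 0.779827 ≈ 0.7798.
Sp1–Sp3: 12/33 sites differ → p ≈ 0.363636, d = −0.75 ln(1 − 0.484848) = 0.497470 ≈ 0.4975.
Sp2–Sp3: 14/33 sites differ → p ≈ 0.424242, d = −0.75 ln(1 − 0.565656) = 0.625439 ≈ 0.6254.

d(Sp1,Sp2) = 0.7798, d(Sp1,Sp3) = 0.4975, d(Sp2,Sp3) = 0.6254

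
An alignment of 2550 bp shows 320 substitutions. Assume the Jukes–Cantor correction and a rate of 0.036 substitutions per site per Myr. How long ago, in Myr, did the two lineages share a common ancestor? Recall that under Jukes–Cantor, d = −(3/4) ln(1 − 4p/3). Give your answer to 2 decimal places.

1.91

p = 320/2550 ≈ 0.12549.
d = −(3/4) ln(1 − 4p/3) = −0.75 ln(1 − 0.16732) = −0.75 ln(0.83268)
  = −0.75 × (-0.183106) = 0.137330 substitutions/site.
Under a molecular clock d = 2μt, so t = d/(2μ) = 0.137330 / (2 × 0.036) = 1.91 Myr.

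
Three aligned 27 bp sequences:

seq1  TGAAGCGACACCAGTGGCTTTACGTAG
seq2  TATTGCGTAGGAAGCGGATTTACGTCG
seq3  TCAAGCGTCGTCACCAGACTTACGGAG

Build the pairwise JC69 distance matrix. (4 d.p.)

d(seq1,seq2) = 0.5876, d(seq1,seq3) = 0.5107, d(seq2,seq3) = 0.5876

seq1–seq2: 11/27 sites differ → p ≈ 0.407407, d = −0.75 ln(1 − 0.543209) = 0.587647 ≈ 0.5876.
seq1–seq3: 10/27 sites differ → p ≈ 0.37037, d = −0.75 ln(1 − 0.493827) = 0.510658 ≈ 0.5107.
seq2–seq3: 11/27 sites differ → p ≈ 0.407407, d = −0.75 ln(1 − 0.543209) = 0.587647 ≈ 0.5876.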